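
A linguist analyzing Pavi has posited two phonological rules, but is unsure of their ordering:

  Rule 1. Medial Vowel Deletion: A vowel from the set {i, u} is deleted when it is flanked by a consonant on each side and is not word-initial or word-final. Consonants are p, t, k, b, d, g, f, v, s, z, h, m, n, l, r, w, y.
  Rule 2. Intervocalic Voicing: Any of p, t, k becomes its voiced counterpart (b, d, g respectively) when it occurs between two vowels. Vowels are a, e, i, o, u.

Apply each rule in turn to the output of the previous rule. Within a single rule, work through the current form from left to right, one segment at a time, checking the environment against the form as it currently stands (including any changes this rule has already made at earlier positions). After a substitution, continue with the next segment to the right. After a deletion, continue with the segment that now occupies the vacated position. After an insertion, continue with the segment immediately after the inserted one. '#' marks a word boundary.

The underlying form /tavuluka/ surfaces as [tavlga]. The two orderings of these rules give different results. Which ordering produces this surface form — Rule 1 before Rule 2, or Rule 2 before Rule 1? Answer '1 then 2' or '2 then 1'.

Order 1 then 2:
  1 Medial Vowel Deletion: [tavuluka] → [tavlka]
  2 Intervocalic Voicing: no change — [tavlka]
  result: [tavlka]
Order 2 then 1:
  2 Intervocalic Voicing: [tavuluka] → [tavuluga]
  1 Medial Vowel Deletion: [tavuluga] → [tavlga]
  result: [tavlga]

2 then 1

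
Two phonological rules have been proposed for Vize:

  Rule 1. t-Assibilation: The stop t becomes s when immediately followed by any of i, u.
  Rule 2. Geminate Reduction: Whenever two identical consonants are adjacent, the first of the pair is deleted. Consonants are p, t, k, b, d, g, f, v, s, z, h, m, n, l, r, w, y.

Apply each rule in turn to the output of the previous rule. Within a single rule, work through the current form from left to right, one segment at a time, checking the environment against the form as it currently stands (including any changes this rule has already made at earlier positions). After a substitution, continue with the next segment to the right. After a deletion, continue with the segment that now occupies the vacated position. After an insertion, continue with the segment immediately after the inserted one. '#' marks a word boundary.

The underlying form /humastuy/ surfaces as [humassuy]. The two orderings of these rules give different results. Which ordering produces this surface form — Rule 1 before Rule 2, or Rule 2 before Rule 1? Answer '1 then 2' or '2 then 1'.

Order 1 then 2:
  1 t-Assibilation: [humastuy] → [humassuy]
  2 Geminate Reduction: [humassuy] → [humasuy]
  result: [humasuy]
Order 2 then 1:
  2 Geminate Reduction: no change — [humastuy]
  1 t-Assibilation: [humastuy] → [humassuy]
  result: [humassuy]

2 then 1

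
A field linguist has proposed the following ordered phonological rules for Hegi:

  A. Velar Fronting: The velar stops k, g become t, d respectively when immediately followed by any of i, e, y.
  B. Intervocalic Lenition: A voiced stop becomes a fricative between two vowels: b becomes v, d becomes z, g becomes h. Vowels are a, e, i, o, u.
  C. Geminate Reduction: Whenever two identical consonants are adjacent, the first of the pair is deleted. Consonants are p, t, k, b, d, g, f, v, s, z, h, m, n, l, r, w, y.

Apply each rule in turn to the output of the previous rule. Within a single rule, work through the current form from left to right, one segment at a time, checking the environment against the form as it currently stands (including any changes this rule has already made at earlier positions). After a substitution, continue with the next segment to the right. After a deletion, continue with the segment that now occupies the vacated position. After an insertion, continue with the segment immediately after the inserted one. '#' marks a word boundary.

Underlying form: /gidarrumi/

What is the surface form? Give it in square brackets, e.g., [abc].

A Velar Fronting: [gidarrumi] → [didarrumi]
B Intervocalic Lenition: [didarrumi] → [dizarrumi]
C Geminate Reduction: [dizarrumi] → [dizarumi]

[dizarumi]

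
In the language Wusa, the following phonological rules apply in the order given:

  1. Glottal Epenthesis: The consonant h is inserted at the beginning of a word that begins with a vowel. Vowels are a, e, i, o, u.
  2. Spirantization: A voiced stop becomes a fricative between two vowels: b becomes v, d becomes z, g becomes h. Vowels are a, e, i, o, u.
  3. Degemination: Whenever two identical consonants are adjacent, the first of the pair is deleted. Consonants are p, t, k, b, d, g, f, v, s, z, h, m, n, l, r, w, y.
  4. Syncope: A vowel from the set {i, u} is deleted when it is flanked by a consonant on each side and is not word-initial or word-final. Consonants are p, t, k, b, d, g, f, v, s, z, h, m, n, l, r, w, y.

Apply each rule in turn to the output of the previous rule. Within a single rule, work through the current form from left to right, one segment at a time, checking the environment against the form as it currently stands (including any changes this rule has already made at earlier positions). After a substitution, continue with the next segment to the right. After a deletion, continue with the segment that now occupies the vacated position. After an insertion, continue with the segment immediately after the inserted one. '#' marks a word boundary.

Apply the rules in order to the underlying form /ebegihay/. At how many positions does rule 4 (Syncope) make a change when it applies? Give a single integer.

1

1 Glottal Epenthesis: [ebegihay] → [hebegihay]
2 Spirantization: [hebegihay] → [hevehihay]
3 Degemination: no change — [hevehihay]
4 Syncope: [hevehihay] → [hevehhay]
Rule 4 changed 1 position(s).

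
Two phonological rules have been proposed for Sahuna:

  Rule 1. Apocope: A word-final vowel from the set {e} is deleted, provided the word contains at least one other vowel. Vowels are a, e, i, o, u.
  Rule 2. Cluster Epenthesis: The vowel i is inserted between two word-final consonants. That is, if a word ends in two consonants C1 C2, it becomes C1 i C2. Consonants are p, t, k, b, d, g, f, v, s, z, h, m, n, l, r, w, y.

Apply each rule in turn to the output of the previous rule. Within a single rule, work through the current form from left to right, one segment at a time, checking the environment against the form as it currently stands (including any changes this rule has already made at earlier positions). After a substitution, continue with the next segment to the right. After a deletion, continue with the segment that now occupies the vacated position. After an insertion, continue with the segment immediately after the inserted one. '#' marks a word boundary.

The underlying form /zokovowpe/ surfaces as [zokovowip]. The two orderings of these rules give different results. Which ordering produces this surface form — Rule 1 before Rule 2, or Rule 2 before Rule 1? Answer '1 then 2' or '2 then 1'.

Order 1 then 2:
  1 Apocope: [zokovowpe] → [zokovowp]
  2 Cluster Epenthesis: [zokovowp] → [zokovowip]
  result: [zokovowip]
Order 2 then 1:
  2 Cluster Epenthesis: no change — [zokovowpe]
  1 Apocope: [zokovowpe] → [zokovowp]
  result: [zokovowp]

1 then 2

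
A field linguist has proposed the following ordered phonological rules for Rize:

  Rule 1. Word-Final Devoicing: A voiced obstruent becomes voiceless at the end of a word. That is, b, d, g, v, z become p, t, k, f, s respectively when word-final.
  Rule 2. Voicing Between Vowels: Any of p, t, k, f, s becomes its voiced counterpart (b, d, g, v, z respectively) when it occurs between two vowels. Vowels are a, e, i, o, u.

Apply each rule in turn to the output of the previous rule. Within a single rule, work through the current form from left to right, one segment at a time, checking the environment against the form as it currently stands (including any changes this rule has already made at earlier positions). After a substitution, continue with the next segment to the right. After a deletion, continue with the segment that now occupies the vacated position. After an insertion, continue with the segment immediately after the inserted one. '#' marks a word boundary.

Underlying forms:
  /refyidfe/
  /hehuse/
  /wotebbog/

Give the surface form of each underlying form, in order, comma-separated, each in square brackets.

[refyidfe], [hehuze], [wodebbok]

/refyidfe/:
  Rule 1 Word-Final Devoicing: no change — [refyidfe]
  Rule 2 Voicing Between Vowels: no change — [refyidfe]
/hehuse/:
  Rule 1 Word-Final Devoicing: no change — [hehuse]
  Rule 2 Voicing Between Vowels: [hehuse] → [hehuze]
/wotebbog/:
  Rule 1 Word-Final Devoicing: [wotebbog] → [wotebbok]
  Rule 2 Voicing Between Vowels: [wotebbok] → [wodebbok]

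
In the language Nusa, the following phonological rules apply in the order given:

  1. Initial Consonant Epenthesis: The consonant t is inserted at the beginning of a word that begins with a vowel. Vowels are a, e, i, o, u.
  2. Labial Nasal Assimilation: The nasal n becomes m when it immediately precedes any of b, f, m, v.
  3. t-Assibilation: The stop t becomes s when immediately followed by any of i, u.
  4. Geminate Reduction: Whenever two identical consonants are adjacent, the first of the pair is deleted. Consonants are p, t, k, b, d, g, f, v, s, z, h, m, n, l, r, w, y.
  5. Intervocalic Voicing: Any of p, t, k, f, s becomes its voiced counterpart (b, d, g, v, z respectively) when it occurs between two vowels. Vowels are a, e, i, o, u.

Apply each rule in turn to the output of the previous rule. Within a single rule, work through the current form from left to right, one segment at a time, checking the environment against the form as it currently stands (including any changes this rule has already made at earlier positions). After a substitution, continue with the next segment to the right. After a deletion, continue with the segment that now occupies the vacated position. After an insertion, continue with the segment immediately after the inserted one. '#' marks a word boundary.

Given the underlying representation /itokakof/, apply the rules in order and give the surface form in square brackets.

1 Initial Consonant Epenthesis: [itokakof] → [titokakof]
2 Labial Nasal Assimilation: no change — [titokakof]
3 t-Assibilation: [titokakof] → [sitokakof]
4 Geminate Reduction: no change — [sitokakof]
5 Intervocalic Voicing: [sitokakof] → [sidogagof]

[sidogagof]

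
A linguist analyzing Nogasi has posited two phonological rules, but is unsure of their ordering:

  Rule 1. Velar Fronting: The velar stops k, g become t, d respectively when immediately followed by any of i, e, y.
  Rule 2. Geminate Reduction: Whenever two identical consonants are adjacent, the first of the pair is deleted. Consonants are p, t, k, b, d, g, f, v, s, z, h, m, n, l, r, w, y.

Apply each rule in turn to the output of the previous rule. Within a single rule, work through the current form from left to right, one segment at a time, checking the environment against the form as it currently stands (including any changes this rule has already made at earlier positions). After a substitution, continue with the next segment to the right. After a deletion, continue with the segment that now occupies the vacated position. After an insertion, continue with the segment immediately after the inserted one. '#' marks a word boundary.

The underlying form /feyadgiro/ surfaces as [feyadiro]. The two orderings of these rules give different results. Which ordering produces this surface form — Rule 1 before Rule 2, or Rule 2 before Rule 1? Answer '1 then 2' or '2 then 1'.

Order 1 then 2:
  1 Velar Fronting: [feyadgiro] → [feyaddiro]
  2 Geminate Reduction: [feyaddiro] → [feyadiro]
  result: [feyadiro]
Order 2 then 1:
  2 Geminate Reduction: no change — [feyadgiro]
  1 Velar Fronting: [feyadgiro] → [feyaddiro]
  result: [feyaddiro]

1 then 2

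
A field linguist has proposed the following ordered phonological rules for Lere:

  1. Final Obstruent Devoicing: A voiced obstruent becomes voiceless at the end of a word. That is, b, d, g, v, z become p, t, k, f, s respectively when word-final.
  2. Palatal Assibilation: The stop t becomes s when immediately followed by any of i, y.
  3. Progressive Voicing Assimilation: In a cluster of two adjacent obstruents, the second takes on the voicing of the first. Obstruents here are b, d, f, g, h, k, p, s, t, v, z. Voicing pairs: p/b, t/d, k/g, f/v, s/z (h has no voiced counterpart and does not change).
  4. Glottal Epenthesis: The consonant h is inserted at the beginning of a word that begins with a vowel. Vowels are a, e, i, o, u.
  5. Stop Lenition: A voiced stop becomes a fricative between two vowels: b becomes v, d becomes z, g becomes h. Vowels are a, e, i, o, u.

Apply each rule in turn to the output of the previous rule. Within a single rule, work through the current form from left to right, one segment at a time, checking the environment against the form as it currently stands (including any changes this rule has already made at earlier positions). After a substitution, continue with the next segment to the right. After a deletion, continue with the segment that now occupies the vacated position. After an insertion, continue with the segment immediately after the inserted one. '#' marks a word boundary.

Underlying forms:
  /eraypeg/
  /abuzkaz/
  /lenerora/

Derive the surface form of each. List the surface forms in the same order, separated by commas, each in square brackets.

/eraypeg/:
  1 Final Obstruent Devoicing: [eraypeg] → [eraypek]
  2 Palatal Assibilation: no change — [eraypek]
  3 Progressive Voicing Assimilation: no change — [eraypek]
  4 Glottal Epenthesis: [eraypek] → [heraypek]
  5 Stop Lenition: no change — [heraypek]
/abuzkaz/:
  1 Final Obstruent Devoicing: [abuzkaz] → [abuzkas]
  2 Palatal Assibilation: no change — [abuzkas]
  3 Progressive Voicing Assimilation: [abuzkas] → [abuzgas]
  4 Glottal Epenthesis: [abuzgas] → [habuzgas]
  5 Stop Lenition: [habuzgas] → [havuzgas]
/lenerora/:
  1 Final Obstruent Devoicing: no change — [lenerora]
  2 Palatal Assibilation: no change — [lenerora]
  3 Progressive Voicing Assimilation: no change — [lenerora]
  4 Glottal Epenthesis: no change — [lenerora]
  5 Stop Lenition: no change — [lenerora]

[heraypek], [havuzgas], [lenerora]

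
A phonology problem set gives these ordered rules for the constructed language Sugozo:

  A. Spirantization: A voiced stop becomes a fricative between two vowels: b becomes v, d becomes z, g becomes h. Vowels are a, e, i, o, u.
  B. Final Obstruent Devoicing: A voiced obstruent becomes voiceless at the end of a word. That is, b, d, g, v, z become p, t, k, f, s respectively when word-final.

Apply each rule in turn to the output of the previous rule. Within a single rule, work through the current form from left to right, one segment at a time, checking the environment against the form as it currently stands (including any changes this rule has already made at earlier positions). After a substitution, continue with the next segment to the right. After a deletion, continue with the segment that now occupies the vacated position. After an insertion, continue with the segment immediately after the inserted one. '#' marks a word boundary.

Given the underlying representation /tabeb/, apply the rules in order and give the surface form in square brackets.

[tavep]

A Spirantization: [tabeb] → [taveb]
B Final Obstruent Devoicing: [taveb] → [tavep]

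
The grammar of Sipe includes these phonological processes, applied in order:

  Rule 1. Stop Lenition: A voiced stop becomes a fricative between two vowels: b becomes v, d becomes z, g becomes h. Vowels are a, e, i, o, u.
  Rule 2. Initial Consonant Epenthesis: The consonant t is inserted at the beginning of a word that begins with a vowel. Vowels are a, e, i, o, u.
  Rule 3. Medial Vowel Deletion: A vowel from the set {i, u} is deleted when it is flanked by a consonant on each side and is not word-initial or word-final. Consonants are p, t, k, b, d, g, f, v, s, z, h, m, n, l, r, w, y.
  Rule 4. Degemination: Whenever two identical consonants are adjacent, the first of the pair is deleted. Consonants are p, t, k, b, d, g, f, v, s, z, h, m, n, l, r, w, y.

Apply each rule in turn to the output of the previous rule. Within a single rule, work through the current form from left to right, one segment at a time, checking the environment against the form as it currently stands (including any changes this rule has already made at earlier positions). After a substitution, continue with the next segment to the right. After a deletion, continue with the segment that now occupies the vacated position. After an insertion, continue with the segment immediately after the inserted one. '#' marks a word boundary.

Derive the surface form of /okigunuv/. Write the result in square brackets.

[tokhnv]

Rule 1 Stop Lenition: [okigunuv] → [okihunuv]
Rule 2 Initial Consonant Epenthesis: [okihunuv] → [tokihunuv]
Rule 3 Medial Vowel Deletion: [tokihunuv] → [tokhnv]
Rule 4 Degemination: no change — [tokhnv]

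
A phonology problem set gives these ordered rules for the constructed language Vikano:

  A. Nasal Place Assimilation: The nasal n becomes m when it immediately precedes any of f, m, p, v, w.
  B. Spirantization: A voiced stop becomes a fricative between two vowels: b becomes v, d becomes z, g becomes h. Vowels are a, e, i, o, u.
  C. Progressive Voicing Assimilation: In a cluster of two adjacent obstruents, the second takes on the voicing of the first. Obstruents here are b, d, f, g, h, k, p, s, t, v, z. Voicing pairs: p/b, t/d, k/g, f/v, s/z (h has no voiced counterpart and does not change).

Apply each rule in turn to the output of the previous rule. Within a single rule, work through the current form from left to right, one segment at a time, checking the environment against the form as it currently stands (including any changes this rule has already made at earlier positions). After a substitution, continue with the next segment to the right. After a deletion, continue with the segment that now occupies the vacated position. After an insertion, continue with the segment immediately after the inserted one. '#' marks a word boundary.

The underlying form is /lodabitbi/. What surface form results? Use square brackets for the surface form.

[lozavitpi]

A Nasal Place Assimilation: no change — [lodabitbi]
B Spirantization: [lodabitbi] → [lozavitbi]
C Progressive Voicing Assimilation: [lozavitbi] → [lozavitpi]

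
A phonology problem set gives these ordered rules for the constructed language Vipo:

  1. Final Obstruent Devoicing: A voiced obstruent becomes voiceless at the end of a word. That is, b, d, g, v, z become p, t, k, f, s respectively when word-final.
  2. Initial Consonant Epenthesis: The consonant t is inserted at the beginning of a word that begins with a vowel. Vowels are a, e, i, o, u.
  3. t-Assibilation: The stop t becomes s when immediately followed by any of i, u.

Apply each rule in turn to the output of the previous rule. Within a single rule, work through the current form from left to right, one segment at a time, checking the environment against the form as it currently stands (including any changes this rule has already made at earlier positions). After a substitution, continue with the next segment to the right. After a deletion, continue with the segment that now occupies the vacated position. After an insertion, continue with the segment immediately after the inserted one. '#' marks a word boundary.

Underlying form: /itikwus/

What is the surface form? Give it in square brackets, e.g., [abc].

[sisikwus]

1 Final Obstruent Devoicing: no change — [itikwus]
2 Initial Consonant Epenthesis: [itikwus] → [titikwus]
3 t-Assibilation: [titikwus] → [sisikwus]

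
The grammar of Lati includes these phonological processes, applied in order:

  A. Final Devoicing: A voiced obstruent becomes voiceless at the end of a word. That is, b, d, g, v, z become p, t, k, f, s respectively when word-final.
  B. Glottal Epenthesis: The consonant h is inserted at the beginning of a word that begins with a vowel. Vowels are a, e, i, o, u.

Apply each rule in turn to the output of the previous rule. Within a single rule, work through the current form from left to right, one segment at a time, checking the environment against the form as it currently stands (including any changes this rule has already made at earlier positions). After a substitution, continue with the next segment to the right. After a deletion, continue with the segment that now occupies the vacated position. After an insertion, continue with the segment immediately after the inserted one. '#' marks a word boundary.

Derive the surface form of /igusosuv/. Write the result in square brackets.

[higusosuf]

A Final Devoicing: [igusosuv] → [igusosuf]
B Glottal Epenthesis: [igusosuf] → [higusosuf]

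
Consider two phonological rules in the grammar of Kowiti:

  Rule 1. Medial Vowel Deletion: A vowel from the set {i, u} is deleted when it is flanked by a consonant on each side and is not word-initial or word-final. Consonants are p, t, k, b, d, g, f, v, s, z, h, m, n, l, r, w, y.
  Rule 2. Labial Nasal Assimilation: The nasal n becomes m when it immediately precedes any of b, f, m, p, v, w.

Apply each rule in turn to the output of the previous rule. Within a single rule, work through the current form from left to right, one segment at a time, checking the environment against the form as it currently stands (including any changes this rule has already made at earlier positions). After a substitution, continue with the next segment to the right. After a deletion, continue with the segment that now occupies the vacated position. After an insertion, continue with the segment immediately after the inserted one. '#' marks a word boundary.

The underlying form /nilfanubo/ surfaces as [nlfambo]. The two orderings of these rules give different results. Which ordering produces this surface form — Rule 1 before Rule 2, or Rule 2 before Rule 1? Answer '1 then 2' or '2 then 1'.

Order 1 then 2:
  1 Medial Vowel Deletion: [nilfanubo] → [nlfanbo]
  2 Labial Nasal Assimilation: [nlfanbo] → [nlfambo]
  result: [nlfambo]
Order 2 then 1:
  2 Labial Nasal Assimilation: no change — [nilfanubo]
  1 Medial Vowel Deletion: [nilfanubo] → [nlfanbo]
  result: [nlfanbo]

1 then 2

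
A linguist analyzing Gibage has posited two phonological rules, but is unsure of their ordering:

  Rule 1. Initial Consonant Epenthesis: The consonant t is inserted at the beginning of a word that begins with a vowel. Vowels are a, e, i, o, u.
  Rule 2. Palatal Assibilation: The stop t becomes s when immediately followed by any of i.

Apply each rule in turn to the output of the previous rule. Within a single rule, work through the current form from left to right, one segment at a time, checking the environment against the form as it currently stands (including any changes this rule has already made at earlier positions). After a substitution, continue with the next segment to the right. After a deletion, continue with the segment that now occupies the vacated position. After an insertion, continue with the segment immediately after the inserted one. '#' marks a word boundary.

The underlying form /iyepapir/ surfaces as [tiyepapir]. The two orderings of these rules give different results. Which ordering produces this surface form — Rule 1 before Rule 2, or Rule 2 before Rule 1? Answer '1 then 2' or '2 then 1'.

Order 1 then 2:
  1 Initial Consonant Epenthesis: [iyepapir] → [tiyepapir]
  2 Palatal Assibilation: [tiyepapir] → [siyepapir]
  result: [siyepapir]
Order 2 then 1:
  2 Palatal Assibilation: no change — [iyepapir]
  1 Initial Consonant Epenthesis: [iyepapir] → [tiyepapir]
  result: [tiyepapir]

2 then 1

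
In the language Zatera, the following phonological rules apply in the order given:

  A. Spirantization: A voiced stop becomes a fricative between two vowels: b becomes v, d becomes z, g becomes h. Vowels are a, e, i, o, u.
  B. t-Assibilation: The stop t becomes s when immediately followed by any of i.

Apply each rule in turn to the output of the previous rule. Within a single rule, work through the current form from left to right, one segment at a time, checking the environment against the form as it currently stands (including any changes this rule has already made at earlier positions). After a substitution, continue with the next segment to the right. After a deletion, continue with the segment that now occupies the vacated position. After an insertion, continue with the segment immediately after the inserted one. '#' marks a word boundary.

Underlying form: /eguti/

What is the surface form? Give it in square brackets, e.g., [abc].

A Spirantization: [eguti] → [ehuti]
B t-Assibilation: [ehuti] → [ehusi]

[ehusi]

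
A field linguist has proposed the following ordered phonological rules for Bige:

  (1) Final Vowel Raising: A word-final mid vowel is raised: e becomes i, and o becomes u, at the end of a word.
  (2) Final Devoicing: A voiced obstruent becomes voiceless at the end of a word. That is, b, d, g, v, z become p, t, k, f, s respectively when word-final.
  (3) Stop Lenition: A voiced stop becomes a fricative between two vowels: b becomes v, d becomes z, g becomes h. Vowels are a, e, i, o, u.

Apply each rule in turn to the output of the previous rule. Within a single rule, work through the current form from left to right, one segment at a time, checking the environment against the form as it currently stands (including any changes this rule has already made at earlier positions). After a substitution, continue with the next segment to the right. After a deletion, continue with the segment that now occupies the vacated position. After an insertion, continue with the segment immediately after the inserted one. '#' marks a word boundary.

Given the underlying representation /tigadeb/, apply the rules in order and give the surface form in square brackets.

[tihazep]

(1) Final Vowel Raising: no change — [tigadeb]
(2) Final Devoicing: [tigadeb] → [tigadep]
(3) Stop Lenition: [tigadep] → [tihazep]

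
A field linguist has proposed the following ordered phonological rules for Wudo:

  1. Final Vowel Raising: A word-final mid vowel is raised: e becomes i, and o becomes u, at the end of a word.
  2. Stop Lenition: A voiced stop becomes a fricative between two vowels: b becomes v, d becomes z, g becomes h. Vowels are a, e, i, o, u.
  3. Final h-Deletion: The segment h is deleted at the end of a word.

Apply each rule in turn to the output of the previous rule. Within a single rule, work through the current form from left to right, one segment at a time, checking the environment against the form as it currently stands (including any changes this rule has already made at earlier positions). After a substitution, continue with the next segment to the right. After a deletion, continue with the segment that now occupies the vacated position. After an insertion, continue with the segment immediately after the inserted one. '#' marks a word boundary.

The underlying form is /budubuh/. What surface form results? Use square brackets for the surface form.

[buzuvu]

1 Final Vowel Raising: no change — [budubuh]
2 Stop Lenition: [budubuh] → [buzuvuh]
3 Final h-Deletion: [buzuvuh] → [buzuvu]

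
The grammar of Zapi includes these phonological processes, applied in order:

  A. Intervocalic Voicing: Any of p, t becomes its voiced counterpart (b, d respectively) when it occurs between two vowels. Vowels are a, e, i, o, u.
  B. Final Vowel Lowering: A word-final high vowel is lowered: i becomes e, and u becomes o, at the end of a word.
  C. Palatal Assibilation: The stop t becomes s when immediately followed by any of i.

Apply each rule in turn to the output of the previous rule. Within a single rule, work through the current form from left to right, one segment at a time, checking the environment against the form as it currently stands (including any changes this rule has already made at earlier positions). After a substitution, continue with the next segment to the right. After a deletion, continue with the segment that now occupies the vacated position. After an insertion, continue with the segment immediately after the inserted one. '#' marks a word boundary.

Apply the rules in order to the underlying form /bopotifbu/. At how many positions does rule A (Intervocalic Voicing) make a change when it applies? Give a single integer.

A Intervocalic Voicing: [bopotifbu] → [bobodifbu]
B Final Vowel Lowering: [bobodifbu] → [bobodifbo]
C Palatal Assibilation: no change — [bobodifbo]
Rule A changed 2 position(s).

2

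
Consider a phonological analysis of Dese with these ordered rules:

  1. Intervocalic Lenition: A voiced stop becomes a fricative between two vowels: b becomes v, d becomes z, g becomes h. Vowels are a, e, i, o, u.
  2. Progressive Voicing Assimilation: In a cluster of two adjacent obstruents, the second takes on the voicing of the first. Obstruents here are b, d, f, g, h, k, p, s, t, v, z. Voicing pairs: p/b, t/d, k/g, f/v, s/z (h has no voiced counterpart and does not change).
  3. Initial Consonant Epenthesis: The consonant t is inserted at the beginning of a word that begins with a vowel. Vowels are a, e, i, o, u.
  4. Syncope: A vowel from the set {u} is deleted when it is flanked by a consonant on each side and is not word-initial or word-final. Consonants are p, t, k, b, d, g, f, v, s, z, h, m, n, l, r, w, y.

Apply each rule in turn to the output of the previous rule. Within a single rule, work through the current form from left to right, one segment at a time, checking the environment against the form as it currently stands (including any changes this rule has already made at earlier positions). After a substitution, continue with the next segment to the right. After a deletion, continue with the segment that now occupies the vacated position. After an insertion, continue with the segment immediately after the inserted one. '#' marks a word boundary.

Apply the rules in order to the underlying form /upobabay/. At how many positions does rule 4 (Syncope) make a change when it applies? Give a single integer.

1

1 Intervocalic Lenition: [upobabay] → [upovavay]
2 Progressive Voicing Assimilation: no change — [upovavay]
3 Initial Consonant Epenthesis: [upovavay] → [tupovavay]
4 Syncope: [tupovavay] → [tpovavay]
Rule 4 changed 1 position(s).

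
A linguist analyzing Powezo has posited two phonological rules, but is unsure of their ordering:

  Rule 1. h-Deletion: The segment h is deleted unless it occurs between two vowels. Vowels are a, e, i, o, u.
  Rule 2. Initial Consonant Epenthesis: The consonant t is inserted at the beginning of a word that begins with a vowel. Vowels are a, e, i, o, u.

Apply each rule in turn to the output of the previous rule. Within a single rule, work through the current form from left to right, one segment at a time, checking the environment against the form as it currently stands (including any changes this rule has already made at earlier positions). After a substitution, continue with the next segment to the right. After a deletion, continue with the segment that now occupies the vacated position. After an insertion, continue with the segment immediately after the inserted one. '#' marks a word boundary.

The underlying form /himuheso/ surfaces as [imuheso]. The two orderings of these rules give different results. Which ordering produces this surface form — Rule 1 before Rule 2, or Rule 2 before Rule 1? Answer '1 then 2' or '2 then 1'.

2 then 1

Order 1 then 2:
  1 h-Deletion: [himuheso] → [imuheso]
  2 Initial Consonant Epenthesis: [imuheso] → [timuheso]
  result: [timuheso]
Order 2 then 1:
  2 Initial Consonant Epenthesis: no change — [himuheso]
  1 h-Deletion: [himuheso] → [imuheso]
  result: [imuheso]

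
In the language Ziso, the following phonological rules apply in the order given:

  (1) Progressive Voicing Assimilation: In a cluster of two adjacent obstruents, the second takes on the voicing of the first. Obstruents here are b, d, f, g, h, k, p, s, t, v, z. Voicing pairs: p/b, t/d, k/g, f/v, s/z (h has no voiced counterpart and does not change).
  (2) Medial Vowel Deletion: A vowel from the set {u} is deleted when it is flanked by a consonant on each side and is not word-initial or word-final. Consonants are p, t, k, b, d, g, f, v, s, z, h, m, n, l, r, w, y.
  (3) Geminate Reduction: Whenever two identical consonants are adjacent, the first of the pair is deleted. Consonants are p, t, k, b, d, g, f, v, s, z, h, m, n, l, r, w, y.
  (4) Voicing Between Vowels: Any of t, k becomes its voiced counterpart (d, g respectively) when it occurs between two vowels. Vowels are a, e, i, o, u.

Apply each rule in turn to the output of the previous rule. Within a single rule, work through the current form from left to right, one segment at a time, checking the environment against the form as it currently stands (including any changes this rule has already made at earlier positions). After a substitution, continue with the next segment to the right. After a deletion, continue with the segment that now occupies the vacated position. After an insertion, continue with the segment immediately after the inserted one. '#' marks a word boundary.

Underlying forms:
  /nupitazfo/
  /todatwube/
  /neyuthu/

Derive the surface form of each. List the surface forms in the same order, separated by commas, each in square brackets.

/nupitazfo/:
  (1) Progressive Voicing Assimilation: [nupitazfo] → [nupitazvo]
  (2) Medial Vowel Deletion: [nupitazvo] → [npitazvo]
  (3) Geminate Reduction: no change — [npitazvo]
  (4) Voicing Between Vowels: [npitazvo] → [npidazvo]
/todatwube/:
  (1) Progressive Voicing Assimilation: no change — [todatwube]
  (2) Medial Vowel Deletion: [todatwube] → [todatwbe]
  (3) Geminate Reduction: no change — [todatwbe]
  (4) Voicing Between Vowels: no change — [todatwbe]
/neyuthu/:
  (1) Progressive Voicing Assimilation: no change — [neyuthu]
  (2) Medial Vowel Deletion: [neyuthu] → [neythu]
  (3) Geminate Reduction: no change — [neythu]
  (4) Voicing Between Vowels: no change — [neythu]

[npidazvo], [todatwbe], [neythu]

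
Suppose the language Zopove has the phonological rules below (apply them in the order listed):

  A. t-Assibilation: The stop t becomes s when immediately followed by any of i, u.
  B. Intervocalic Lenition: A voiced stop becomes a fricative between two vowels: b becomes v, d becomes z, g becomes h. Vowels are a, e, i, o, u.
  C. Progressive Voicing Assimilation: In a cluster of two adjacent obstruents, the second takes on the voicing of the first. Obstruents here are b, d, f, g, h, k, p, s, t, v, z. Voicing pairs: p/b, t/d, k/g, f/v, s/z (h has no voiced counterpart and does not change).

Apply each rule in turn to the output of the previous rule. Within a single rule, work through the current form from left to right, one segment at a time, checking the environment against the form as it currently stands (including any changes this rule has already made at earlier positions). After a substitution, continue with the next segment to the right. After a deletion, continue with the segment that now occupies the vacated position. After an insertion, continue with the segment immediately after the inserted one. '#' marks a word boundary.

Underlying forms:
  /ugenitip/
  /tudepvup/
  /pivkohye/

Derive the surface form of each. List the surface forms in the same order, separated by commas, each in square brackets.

[uhenisip], [suzepfup], [pivgohye]

/ugenitip/:
  A t-Assibilation: [ugenitip] → [ugenisip]
  B Intervocalic Lenition: [ugenisip] → [uhenisip]
  C Progressive Voicing Assimilation: no change — [uhenisip]
/tudepvup/:
  A t-Assibilation: [tudepvup] → [sudepvup]
  B Intervocalic Lenition: [sudepvup] → [suzepvup]
  C Progressive Voicing Assimilation: [suzepvup] → [suzepfup]
/pivkohye/:
  A t-Assibilation: no change — [pivkohye]
  B Intervocalic Lenition: no change — [pivkohye]
  C Progressive Voicing Assimilation: [pivkohye] → [pivgohye]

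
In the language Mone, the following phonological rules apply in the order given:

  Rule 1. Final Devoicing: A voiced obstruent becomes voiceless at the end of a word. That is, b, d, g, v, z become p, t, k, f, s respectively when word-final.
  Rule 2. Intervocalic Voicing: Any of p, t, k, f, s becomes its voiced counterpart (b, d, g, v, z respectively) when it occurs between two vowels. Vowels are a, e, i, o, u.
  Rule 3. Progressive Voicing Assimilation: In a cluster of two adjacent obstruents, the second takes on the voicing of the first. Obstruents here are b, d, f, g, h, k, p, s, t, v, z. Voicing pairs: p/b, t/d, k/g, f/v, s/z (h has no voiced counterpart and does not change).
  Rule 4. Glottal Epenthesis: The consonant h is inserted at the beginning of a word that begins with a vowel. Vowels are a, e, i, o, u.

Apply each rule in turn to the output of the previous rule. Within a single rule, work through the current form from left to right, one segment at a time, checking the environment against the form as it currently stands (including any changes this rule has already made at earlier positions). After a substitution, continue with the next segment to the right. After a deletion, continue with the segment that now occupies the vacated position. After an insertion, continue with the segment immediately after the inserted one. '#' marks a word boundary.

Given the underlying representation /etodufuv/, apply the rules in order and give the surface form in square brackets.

Rule 1 Final Devoicing: [etodufuv] → [etodufuf]
Rule 2 Intervocalic Voicing: [etodufuf] → [edoduvuf]
Rule 3 Progressive Voicing Assimilation: no change — [edoduvuf]
Rule 4 Glottal Epenthesis: [edoduvuf] → [hedoduvuf]

[hedoduvuf]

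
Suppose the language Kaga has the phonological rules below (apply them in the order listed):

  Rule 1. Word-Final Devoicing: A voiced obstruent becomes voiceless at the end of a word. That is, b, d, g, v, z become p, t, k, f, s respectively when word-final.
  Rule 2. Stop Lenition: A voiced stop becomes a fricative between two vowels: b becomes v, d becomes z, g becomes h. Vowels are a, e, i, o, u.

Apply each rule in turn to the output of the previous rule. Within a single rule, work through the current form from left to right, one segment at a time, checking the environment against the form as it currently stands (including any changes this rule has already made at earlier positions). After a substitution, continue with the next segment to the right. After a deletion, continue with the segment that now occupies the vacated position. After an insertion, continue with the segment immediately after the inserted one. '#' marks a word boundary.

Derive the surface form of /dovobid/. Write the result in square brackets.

Rule 1 Word-Final Devoicing: [dovobid] → [dovobit]
Rule 2 Stop Lenition: [dovobit] → [dovovit]

[dovovit]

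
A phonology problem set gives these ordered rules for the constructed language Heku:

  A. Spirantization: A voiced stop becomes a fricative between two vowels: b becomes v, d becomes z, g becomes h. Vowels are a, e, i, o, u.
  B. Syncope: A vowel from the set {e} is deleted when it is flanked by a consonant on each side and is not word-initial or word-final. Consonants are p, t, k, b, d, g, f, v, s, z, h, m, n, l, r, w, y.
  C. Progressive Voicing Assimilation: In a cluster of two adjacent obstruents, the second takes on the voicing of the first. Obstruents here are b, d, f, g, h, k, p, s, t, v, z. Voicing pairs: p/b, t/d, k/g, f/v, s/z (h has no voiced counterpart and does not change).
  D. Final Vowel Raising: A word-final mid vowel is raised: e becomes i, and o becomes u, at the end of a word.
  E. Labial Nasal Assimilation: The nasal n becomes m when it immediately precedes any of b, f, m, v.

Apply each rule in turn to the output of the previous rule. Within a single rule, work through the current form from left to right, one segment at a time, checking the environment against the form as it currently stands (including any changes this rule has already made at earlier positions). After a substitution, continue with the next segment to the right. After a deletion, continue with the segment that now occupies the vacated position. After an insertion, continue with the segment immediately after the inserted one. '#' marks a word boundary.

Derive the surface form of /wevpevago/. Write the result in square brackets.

A Spirantization: [wevpevago] → [wevpevaho]
B Syncope: [wevpevaho] → [wvpvaho]
C Progressive Voicing Assimilation: [wvpvaho] → [wvbvaho]
D Final Vowel Raising: [wvbvaho] → [wvbvahu]
E Labial Nasal Assimilation: no change — [wvbvahu]

[wvbvahu]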